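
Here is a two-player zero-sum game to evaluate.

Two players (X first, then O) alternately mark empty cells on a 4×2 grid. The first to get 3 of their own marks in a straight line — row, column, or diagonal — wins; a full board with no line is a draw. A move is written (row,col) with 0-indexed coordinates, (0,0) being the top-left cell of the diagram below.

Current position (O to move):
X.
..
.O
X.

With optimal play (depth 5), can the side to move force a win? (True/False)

O winning at [X./../.O/X.]: True

[X./../.O/X.] O move#1: (0,1):+0/XO/../.O/X., (1,0):+0/X./O./.O/X., (1,1):+1/X./.O/.O/X.*, (2,0):+0/X./../OO/X., (3,1):+0/X./../.O/XO
[X./.O/.O/X.] X move#2: (0,1):-1/XX/.O/.O/X.*, (1,0):-1/X./XO/.O/X., (2,0):-1/X./.O/XO/X., (3,1):-1/X./.O/.O/XX
[XX/.O/.O/X.] O move#3: (1,0):+0/XX/OO/.O/X., (2,0):+0/XX/.O/OO/X., (3,1):+1/XX/.O/.O/XO*
[XX/.O/.O/XO] end (terminal -1, X#4); searched X./../.O/X. to 5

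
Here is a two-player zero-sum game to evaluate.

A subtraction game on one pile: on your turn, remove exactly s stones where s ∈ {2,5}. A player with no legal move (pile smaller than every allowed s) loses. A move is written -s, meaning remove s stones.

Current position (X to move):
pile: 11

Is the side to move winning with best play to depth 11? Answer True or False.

X winning at [11]: False

[11] X move#1: -2:-1/9*, -5:-1/6
[9] O move#2: -2:+1/7*, -5:+1/4
[7] X move#3: -2:-1/5*, -5:-1/2
[5] O move#4: -2:-1/3, -5:+1/0*
[0] end (terminal -1, X#5); searched 11 to 11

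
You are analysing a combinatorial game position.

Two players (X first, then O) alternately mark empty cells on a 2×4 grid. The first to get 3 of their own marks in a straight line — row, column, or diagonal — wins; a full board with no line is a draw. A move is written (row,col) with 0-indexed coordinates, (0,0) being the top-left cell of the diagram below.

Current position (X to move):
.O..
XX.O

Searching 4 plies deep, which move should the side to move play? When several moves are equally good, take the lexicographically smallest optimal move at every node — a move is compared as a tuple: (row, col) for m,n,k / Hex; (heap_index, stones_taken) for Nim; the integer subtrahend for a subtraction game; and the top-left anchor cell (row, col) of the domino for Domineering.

X's best at [.O../XX.O]: (1,2)

p1 X@[.O../XX.O]: (0,0)[XO../XX.O]+0 (0,2)[.OX./XX.O]+0 (0,3)[.O.X/XX.O]+0 (1,2)[.O../XXXO]+1*
p2 O@[.O../XXXO] terminal -1; root [.O../XX.O] d4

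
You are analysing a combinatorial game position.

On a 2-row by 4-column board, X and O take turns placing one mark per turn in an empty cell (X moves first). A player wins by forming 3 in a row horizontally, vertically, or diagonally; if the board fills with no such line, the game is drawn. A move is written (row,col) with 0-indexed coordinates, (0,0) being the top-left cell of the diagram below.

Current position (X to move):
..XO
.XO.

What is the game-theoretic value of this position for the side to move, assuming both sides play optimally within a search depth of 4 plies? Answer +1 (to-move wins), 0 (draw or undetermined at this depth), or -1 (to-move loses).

p1 X@[..XO/.XO.]: (0,0)[X.XO/.XO.]+0* (0,1)[.XXO/.XO.]+0 (1,0)[..XO/XXO.]+0 (1,3)[..XO/.XOX]+0
p2 O@[X.XO/.XO.]: (0,1)[XOXO/.XO.]+0* (1,0)[X.XO/OXO.]-1 (1,3)[X.XO/.XOO]-1
p3 X@[XOXO/.XO.]: (1,0)[XOXO/XXO.]+0* (1,3)[XOXO/.XOX]+0
p4 O@[XOXO/XXO.]: (1,3)[XOXO/XXOO]+0*
p5 X@[XOXO/XXOO] terminal +0; root [..XO/.XO.] d4

value(..XO/.XO., X) = 0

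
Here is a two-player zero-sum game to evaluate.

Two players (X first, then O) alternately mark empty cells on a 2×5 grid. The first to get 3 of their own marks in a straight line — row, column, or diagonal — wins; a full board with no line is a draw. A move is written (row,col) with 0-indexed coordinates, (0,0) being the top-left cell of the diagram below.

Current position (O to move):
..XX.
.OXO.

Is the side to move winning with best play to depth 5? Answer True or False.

ply 1, O at ..XX./.OXO. | (0,0)=-1→O.XX./.OXO.*; (0,1)=-1→.OXX./.OXO.; (0,4)=-1→..XXO/.OXO.; (1,0)=-1→..XX./OOXO.; (1,4)=-1→..XX./.OXOO
ply 2, X at O.XX./.OXO. | (0,1)=+1→OXXX./.OXO.*; (0,4)=+1→O.XXX/.OXO.; (1,0)=+1→O.XX./XOXO.; (1,4)=+1→O.XX./.OXOX
ply 3: OXXX./.OXO. is terminal -1 (O); from ..XX./.OXO. depth 5

O winning at [..XX./.OXO.]: False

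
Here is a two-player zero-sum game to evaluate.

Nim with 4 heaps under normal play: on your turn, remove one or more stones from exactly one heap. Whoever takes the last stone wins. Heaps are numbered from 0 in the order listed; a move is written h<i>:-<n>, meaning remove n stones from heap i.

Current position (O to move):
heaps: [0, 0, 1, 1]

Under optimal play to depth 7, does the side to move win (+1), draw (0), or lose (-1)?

ply 1, O at (0,0,1,1) | h2:-1=-1→(0,0,0,1)*; h3:-1=-1→(0,0,1,0)
ply 2, X at (0,0,0,1) | h3:-1=+1→(0,0,0,0)*
ply 3: (0,0,0,0) is terminal -1 (O); from (0,0,1,1) depth 7

value((0,0,1,1), O) = -1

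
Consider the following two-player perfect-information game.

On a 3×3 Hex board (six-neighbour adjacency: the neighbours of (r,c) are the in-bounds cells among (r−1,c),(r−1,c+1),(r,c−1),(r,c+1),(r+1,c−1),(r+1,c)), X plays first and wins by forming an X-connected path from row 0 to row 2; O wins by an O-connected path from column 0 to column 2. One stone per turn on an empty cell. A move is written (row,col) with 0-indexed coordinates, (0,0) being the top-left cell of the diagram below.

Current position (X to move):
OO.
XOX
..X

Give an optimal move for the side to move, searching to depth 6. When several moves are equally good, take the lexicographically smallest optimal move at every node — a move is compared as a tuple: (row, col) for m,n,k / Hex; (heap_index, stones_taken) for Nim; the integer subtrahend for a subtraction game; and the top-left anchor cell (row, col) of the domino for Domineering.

[OO./XOX/..X] X move#1: (0,2):+1/OOX/XOX/..X*, (2,0):-1/OO./XOX/X.X, (2,1):-1/OO./XOX/.XX
[OOX/XOX/..X] end (terminal -1, O#2); searched OO./XOX/..X to 6

X's best at [OO./XOX/..X]: (0,2)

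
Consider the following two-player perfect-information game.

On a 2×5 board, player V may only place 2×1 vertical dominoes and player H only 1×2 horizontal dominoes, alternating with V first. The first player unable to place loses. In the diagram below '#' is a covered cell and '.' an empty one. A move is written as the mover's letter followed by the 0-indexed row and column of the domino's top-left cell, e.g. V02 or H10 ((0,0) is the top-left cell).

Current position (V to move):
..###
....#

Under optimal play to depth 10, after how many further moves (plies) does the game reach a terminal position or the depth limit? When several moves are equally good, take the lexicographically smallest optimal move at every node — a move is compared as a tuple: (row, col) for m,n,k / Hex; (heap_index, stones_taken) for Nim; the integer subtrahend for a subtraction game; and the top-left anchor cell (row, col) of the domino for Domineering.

PV length from [..###/....#]: 3 plies

[..###/....#] V move#1: V00:-1/#.###/#...#, V01:+1/.####/.#..#*
[.####/.#..#] H move#2: H12:-1/.####/.####*
[.####/.####] V move#3: V00:+1/#####/#####*
[#####/#####] end (terminal -1, H#4); searched ..###/....# to 10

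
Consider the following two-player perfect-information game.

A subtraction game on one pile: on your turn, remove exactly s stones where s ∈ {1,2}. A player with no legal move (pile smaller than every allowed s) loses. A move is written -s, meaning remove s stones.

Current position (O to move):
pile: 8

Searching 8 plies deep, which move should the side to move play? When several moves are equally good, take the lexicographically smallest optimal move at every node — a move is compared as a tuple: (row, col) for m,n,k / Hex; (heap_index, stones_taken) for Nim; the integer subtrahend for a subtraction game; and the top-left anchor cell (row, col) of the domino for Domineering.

[8] O move#1: -1:-1/7, -2:+1/6*
[6] X move#2: -1:-1/5*, -2:-1/4
[5] O move#3: -1:-1/4, -2:+1/3*
[3] X move#4: -1:-1/2*, -2:-1/1
[2] O move#5: -1:-1/1, -2:+1/0*
[0] end (terminal -1, X#6); searched 8 to 8

O's best at [8]: -2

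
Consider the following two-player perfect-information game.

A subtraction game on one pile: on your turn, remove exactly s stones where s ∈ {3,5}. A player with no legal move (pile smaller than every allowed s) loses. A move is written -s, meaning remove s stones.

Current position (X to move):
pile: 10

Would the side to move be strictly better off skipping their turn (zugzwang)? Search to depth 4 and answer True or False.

zugzwang(10, X) = True

ply 1, X at 10 | -3=-1→7*; -5=-1→5
ply 2, O at 7 | -3=-1→4; -5=+1→2*
ply 3: 2 is terminal -1 (X); from 10 depth 4
pass branch (O moves first from the same position):
  | ply 1, O at 10 | -3=-1→7*; -5=-1→5
  | ply 2, X at 7 | -3=-1→4; -5=+1→2*
  | ply 3: 2 is terminal -1 (O); from 10 depth 4
X moving scores -1; X passing scores +1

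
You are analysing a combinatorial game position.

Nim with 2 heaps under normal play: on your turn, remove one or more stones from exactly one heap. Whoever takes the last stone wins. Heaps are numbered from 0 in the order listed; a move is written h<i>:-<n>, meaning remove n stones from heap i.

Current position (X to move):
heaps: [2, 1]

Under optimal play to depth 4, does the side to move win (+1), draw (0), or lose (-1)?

value((2,1), X) = +1

ply 1, X at (2,1) | h0:-1=+1→(1,1)*; h0:-2=-1→(0,1); h1:-1=-1→(2,0)
ply 2, O at (1,1) | h0:-1=-1→(0,1)*; h1:-1=-1→(1,0)
ply 3, X at (0,1) | h1:-1=+1→(0,0)*
ply 4: (0,0) is terminal -1 (O); from (2,1) depth 4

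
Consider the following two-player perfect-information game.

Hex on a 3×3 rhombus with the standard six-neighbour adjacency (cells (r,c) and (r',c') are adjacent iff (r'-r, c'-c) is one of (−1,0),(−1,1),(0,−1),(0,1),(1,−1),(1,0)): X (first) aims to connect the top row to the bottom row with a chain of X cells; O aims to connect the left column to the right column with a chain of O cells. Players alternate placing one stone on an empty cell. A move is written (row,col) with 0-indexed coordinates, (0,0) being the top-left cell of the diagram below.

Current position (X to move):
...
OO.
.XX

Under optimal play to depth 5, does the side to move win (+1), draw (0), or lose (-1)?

[.../OO./.XX] X move#1: (0,0):-1/X../OO./.XX*, (0,1):-1/.X./OO./.XX, (0,2):-1/..X/OO./.XX, (1,2):-1/.../OOX/.XX, (2,0):-1/.../OO./XXX
[X../OO./.XX] O move#2: (0,1):+1/XO./OO./.XX*, (0,2):+1/X.O/OO./.XX, (1,2):+1/X../OOO/.XX, (2,0):+1/X../OO./OXX
[XO./OO./.XX] X move#3: (0,2):-1/XOX/OO./.XX*, (1,2):-1/XO./OOX/.XX, (2,0):-1/XO./OO./XXX
[XOX/OO./.XX] O move#4: (1,2):+1/XOX/OOO/.XX*, (2,0):-1/XOX/OO./OXX
[XOX/OOO/.XX] end (terminal -1, X#5); searched .../OO./.XX to 5

value(.../OO./.XX, X) = -1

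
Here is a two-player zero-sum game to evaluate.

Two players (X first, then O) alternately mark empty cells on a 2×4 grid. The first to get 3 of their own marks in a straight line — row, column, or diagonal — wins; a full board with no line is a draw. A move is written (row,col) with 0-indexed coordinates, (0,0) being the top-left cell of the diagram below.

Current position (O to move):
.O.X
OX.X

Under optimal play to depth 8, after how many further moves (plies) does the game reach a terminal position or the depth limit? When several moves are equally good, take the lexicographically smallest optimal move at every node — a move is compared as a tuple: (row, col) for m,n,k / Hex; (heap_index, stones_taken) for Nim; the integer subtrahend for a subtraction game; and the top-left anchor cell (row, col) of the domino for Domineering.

[.O.X/OX.X] O move#1: (0,0):-1/OO.X/OX.X, (0,2):-1/.OOX/OX.X, (1,2):+0/.O.X/OXOX*
[.O.X/OXOX] X move#2: (0,0):+0/XO.X/OXOX*, (0,2):+0/.OXX/OXOX
[XO.X/OXOX] O move#3: (0,2):+0/XOOX/OXOX*
[XOOX/OXOX] end (terminal +0, X#4); searched .O.X/OX.X to 8

PV length from [.O.X/OX.X]: 3 plies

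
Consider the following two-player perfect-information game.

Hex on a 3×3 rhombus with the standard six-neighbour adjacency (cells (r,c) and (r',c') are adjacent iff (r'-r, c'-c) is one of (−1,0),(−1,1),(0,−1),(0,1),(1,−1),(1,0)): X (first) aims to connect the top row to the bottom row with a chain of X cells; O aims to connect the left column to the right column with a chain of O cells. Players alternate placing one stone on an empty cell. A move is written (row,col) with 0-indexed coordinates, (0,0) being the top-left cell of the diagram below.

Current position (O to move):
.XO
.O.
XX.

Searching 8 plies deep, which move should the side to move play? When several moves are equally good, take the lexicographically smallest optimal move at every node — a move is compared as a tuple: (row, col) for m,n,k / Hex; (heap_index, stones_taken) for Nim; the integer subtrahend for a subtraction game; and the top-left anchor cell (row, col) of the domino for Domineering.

O's best at [.XO/.O./XX.]: (1,0)

ply 1, O at .XO/.O./XX. | (0,0)=-1→OXO/.O./XX.; (1,0)=+1→.XO/OO./XX.*; (1,2)=-1→.XO/.OO/XX.; (2,2)=-1→.XO/.O./XXO
ply 2: .XO/OO./XX. is terminal -1 (X); from .XO/.O./XX. depth 8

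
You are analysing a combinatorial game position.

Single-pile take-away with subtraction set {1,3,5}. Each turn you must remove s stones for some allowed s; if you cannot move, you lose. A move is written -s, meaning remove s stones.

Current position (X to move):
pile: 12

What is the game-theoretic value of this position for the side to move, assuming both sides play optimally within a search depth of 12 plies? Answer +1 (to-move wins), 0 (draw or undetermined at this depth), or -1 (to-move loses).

[12] X move#1: -1:-1/11*, -3:-1/9, -5:-1/7
[11] O move#2: -1:+1/10*, -3:+1/8, -5:+1/6
[10] X move#3: -1:-1/9*, -3:-1/7, -5:-1/5
[9] O move#4: -1:+1/8*, -3:+1/6, -5:+1/4
[8] X move#5: -1:-1/7*, -3:-1/5, -5:-1/3
[7] O move#6: -1:+1/6*, -3:+1/4, -5:+1/2
[6] X move#7: -1:-1/5*, -3:-1/3, -5:-1/1
[5] O move#8: -1:+1/4*, -3:+1/2, -5:+1/0
[4] X move#9: -1:-1/3*, -3:-1/1
[3] O move#10: -1:+1/2*, -3:+1/0
[2] X move#11: -1:-1/1*
[1] O move#12: -1:+1/0*
[0] end (terminal -1, X#13); searched 12 to 12

value(12, X) = -1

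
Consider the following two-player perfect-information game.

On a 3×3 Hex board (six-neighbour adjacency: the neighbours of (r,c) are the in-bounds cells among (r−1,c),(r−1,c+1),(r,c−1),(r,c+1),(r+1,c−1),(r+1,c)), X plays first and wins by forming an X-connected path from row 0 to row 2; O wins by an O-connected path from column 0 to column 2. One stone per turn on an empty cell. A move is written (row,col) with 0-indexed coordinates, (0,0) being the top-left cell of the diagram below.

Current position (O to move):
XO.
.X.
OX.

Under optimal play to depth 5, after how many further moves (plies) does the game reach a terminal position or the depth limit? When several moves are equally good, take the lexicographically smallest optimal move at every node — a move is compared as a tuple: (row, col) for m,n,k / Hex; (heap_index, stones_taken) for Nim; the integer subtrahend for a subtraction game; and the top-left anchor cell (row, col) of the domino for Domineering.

ply 1, O at XO./.X./OX. | (0,2)=-1→XOO/.X./OX.*; (1,0)=-1→XO./OX./OX.; (1,2)=-1→XO./.XO/OX.; (2,2)=-1→XO./.X./OXO
ply 2, X at XOO/.X./OX. | (1,0)=+1→XOO/XX./OX.*; (1,2)=-1→XOO/.XX/OX.; (2,2)=-1→XOO/.X./OXX
ply 3: XOO/XX./OX. is terminal -1 (O); from XO./.X./OX. depth 5

PV length from [XO./.X./OX.]: 2 plies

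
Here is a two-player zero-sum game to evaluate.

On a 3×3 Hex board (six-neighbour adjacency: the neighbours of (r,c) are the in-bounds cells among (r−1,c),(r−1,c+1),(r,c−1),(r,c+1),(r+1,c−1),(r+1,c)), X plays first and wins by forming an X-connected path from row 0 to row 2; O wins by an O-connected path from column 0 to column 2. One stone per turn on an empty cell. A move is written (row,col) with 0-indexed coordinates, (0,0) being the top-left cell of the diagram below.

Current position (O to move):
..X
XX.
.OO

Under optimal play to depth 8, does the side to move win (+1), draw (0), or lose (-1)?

value(..X/XX./.OO, O) = +1

p1 O@[..X/XX./.OO]: (0,0)[O.X/XX./.OO]-1 (0,1)[.OX/XX./.OO]-1 (1,2)[..X/XXO/.OO]-1 (2,0)[..X/XX./OOO]+1*
p2 X@[..X/XX./OOO] terminal -1; root [..X/XX./.OO] d8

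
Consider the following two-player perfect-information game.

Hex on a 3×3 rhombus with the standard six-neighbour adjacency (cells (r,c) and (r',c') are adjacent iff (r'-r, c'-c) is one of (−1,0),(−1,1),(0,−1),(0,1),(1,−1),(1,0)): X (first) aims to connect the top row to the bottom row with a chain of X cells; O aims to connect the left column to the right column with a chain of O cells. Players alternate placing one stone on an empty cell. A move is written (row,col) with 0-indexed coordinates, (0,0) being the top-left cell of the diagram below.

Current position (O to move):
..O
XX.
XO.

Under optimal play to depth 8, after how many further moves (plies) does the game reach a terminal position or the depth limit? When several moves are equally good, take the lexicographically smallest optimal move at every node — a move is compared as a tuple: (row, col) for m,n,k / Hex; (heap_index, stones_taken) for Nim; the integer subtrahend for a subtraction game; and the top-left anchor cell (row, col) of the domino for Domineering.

p1 O@[..O/XX./XO.]: (0,0)[O.O/XX./XO.]-1* (0,1)[.OO/XX./XO.]-1 (1,2)[..O/XXO/XO.]-1 (2,2)[..O/XX./XOO]-1
p2 X@[O.O/XX./XO.]: (0,1)[OXO/XX./XO.]+1* (1,2)[O.O/XXX/XO.]-1 (2,2)[O.O/XX./XOX]-1
p3 O@[OXO/XX./XO.] terminal -1; root [..O/XX./XO.] d8

PV length from [..O/XX./XO.]: 2 plies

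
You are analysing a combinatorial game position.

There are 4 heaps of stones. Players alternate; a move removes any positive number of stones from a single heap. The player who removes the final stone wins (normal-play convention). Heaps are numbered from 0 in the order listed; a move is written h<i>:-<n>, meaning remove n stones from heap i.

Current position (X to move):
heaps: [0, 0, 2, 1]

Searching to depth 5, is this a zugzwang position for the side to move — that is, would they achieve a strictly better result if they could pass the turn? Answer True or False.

zugzwang((0,0,2,1), X) = False

ply 1, X at (0,0,2,1) | h2:-1=+1→(0,0,1,1)*; h2:-2=-1→(0,0,0,1); h3:-1=-1→(0,0,2,0)
ply 2, O at (0,0,1,1) | h2:-1=-1→(0,0,0,1)*; h3:-1=-1→(0,0,1,0)
ply 3, X at (0,0,0,1) | h3:-1=+1→(0,0,0,0)*
ply 4: (0,0,0,0) is terminal -1 (O); from (0,0,2,1) depth 5
suppose X passes — search the same position with O to move:
pass> ply 1, O at (0,0,2,1) | h2:-1=+1→(0,0,1,1)*; h2:-2=-1→(0,0,0,1); h3:-1=-1→(0,0,2,0)
pass> ply 2, X at (0,0,1,1) | h2:-1=-1→(0,0,0,1)*; h3:-1=-1→(0,0,1,0)
pass> ply 3, O at (0,0,0,1) | h3:-1=+1→(0,0,0,0)*
pass> ply 4: (0,0,0,0) is terminal -1 (X); from (0,0,2,1) depth 5
for X: play +1, pass -1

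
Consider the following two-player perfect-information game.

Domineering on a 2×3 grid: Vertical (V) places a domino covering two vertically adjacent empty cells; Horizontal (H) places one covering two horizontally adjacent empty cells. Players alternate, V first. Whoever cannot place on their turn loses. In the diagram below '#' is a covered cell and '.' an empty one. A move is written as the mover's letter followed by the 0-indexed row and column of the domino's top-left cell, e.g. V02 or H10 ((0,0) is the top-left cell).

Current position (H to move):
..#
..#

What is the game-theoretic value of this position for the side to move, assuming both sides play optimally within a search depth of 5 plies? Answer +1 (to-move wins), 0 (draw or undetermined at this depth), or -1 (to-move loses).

ply 1, H at ..#/..# | H00=+1→###/..#*; H10=+1→..#/###
ply 2: ###/..# is terminal -1 (V); from ..#/..# depth 5

value(..#/..#, H) = +1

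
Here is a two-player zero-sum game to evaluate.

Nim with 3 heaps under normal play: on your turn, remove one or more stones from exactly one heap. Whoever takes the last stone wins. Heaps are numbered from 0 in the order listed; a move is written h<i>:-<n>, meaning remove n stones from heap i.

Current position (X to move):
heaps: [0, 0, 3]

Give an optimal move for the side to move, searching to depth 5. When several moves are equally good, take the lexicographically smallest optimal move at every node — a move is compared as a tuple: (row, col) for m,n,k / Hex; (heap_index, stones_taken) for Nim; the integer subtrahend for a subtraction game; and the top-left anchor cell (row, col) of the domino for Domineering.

[(0,0,3)] X move#1: h2:-1:-1/(0,0,2), h2:-2:-1/(0,0,1), h2:-3:+1/(0,0,0)*
[(0,0,0)] end (terminal -1, O#2); searched (0,0,3) to 5

X's best at [(0,0,3)]: h2:-3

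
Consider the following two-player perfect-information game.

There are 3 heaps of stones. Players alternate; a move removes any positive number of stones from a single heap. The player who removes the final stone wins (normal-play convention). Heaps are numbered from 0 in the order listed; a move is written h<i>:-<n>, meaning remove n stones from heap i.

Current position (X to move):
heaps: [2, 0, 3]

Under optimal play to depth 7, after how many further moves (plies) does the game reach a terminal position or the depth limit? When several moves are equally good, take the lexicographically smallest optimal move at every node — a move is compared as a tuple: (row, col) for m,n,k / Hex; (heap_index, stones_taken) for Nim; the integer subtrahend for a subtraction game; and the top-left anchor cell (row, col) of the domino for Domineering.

PV length from [(2,0,3)]: 5 plies

p1 X@[(2,0,3)]: h0:-1[(1,0,3)]-1 h0:-2[(0,0,3)]-1 h2:-1[(2,0,2)]+1* h2:-2[(2,0,1)]-1 h2:-3[(2,0,0)]-1
p2 O@[(2,0,2)]: h0:-1[(1,0,2)]-1* h0:-2[(0,0,2)]-1 h2:-1[(2,0,1)]-1 h2:-2[(2,0,0)]-1
p3 X@[(1,0,2)]: h0:-1[(0,0,2)]-1 h2:-1[(1,0,1)]+1* h2:-2[(1,0,0)]-1
p4 O@[(1,0,1)]: h0:-1[(0,0,1)]-1* h2:-1[(1,0,0)]-1
p5 X@[(0,0,1)]: h2:-1[(0,0,0)]+1*
p6 O@[(0,0,0)] terminal -1; root [(2,0,3)] d7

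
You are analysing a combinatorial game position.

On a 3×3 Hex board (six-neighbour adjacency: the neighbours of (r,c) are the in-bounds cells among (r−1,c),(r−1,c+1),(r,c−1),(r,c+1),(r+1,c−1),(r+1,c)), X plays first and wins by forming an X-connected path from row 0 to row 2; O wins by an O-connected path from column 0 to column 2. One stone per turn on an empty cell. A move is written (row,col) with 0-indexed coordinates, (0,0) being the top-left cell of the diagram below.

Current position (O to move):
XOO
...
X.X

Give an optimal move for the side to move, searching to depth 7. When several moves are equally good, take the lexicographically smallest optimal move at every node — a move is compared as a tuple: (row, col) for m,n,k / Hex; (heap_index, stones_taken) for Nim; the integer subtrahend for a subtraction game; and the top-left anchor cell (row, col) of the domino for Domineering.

O's best at [XOO/.../X.X]: (1,0)

p1 O@[XOO/.../X.X]: (1,0)[XOO/O../X.X]+1* (1,1)[XOO/.O./X.X]-1 (1,2)[XOO/..O/X.X]-1 (2,1)[XOO/.../XOX]-1
p2 X@[XOO/O../X.X] terminal -1; root [XOO/.../X.X] d7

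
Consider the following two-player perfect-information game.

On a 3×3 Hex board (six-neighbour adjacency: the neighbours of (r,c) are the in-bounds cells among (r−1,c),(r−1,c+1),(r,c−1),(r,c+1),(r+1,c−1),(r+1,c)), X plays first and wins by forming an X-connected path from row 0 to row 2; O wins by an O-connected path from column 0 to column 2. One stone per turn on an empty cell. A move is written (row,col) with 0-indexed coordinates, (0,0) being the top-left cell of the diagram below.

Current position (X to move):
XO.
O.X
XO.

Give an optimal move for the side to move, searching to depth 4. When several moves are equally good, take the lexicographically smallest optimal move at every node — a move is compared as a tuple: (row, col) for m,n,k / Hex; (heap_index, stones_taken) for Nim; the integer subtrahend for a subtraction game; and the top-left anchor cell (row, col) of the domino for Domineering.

X's best at [XO./O.X/XO.]: (0,2)

p1 X@[XO./O.X/XO.]: (0,2)[XOX/O.X/XO.]+1* (1,1)[XO./OXX/XO.]-1 (2,2)[XO./O.X/XOX]-1
p2 O@[XOX/O.X/XO.]: (1,1)[XOX/OOX/XO.]-1* (2,2)[XOX/O.X/XOO]-1
p3 X@[XOX/OOX/XO.]: (2,2)[XOX/OOX/XOX]+1*
p4 O@[XOX/OOX/XOX] terminal -1; root [XO./O.X/XO.] d4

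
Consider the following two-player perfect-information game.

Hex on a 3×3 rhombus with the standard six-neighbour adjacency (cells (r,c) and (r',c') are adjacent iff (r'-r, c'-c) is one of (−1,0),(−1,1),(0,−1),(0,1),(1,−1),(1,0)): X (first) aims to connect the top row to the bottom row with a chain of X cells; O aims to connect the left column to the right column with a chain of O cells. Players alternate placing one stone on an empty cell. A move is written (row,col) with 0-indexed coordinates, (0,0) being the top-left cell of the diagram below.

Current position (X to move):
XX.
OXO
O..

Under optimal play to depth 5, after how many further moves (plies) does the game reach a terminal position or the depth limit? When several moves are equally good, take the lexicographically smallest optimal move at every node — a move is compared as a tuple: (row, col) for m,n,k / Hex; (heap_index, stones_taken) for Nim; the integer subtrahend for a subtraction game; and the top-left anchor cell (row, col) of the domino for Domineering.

PV length from [XX./OXO/O..]: 1 ply

ply 1, X at XX./OXO/O.. | (0,2)=-1→XXX/OXO/O..; (2,1)=+1→XX./OXO/OX.*; (2,2)=-1→XX./OXO/O.X
ply 2: XX./OXO/OX. is terminal -1 (O); from XX./OXO/O.. depth 5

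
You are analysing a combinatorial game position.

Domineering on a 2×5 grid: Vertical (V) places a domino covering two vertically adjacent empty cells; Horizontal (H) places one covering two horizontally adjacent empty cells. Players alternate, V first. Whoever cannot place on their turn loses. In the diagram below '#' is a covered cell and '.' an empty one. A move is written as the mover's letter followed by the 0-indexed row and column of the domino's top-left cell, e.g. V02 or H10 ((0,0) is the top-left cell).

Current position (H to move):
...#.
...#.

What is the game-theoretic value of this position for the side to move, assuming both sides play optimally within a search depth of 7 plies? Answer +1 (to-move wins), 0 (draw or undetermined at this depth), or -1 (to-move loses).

[...#./...#.] H move#1: H00:-1/##.#./...#.*, H01:-1/.###./...#., H10:-1/...#./##.#., H11:-1/...#./.###.
[##.#./...#.] V move#2: V02:+1/####./..##.*, V04:-1/##.##/...##
[####./..##.] H move#3: H10:-1/####./####.*
[####./####.] V move#4: V04:+1/#####/#####*
[#####/#####] end (terminal -1, H#5); searched ...#./...#. to 7

value(...#./...#., H) = -1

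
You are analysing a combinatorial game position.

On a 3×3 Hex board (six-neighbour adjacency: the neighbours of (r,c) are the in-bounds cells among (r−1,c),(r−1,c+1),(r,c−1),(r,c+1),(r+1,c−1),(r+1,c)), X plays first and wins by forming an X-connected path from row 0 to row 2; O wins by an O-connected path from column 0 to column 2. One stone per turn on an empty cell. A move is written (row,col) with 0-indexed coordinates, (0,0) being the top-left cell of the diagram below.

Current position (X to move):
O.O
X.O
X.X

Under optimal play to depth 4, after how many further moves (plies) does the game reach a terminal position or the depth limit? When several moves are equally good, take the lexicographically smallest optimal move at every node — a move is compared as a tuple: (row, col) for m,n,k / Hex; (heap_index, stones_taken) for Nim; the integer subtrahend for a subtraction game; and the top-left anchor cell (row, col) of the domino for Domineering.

PV length from [O.O/X.O/X.X]: 1 ply

ply 1, X at O.O/X.O/X.X | (0,1)=+1→OXO/X.O/X.X*; (1,1)=-1→O.O/XXO/X.X; (2,1)=-1→O.O/X.O/XXX
ply 2: OXO/X.O/X.X is terminal -1 (O); from O.O/X.O/X.X depth 4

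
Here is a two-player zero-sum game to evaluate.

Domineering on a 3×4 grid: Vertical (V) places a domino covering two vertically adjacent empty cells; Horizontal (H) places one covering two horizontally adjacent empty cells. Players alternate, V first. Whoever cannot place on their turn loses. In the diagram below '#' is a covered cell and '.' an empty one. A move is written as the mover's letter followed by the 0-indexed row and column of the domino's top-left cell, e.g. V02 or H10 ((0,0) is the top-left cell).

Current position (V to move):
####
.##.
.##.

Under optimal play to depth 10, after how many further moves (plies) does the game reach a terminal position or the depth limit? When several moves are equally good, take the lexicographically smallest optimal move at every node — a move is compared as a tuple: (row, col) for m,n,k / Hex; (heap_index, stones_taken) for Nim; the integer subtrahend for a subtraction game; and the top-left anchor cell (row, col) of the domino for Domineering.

p1 V@[####/.##./.##.]: V10[####/###./###.]+1* V13[####/.###/.###]+1
p2 H@[####/###./###.] terminal -1; root [####/.##./.##.] d10

PV length from [####/.##./.##.]: 1 ply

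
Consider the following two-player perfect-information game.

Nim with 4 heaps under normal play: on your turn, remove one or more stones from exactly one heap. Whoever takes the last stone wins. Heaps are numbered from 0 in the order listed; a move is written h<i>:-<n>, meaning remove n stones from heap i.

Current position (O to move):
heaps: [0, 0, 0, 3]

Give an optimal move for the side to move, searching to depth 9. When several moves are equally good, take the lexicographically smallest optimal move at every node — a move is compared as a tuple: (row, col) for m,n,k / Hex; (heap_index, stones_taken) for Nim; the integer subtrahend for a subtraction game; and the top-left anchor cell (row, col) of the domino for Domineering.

O's best at [(0,0,0,3)]: h3:-3

[(0,0,0,3)] O move#1: h3:-1:-1/(0,0,0,2), h3:-2:-1/(0,0,0,1), h3:-3:+1/(0,0,0,0)*
[(0,0,0,0)] end (terminal -1, X#2); searched (0,0,0,3) to 9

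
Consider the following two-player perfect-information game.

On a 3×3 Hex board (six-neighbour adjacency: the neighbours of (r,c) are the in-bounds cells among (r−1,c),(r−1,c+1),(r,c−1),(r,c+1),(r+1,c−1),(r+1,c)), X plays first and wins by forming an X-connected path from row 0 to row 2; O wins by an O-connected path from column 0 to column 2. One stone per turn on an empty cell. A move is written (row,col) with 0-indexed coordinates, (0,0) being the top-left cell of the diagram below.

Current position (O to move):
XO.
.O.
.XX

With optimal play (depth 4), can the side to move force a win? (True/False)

O winning at [XO./.O./.XX]: True

[XO./.O./.XX] O move#1: (0,2):+1/XOO/.O./.XX*, (1,0):+1/XO./OO./.XX, (1,2):+1/XO./.OO/.XX, (2,0):+1/XO./.O./OXX
[XOO/.O./.XX] X move#2: (1,0):-1/XOO/XO./.XX*, (1,2):-1/XOO/.OX/.XX, (2,0):-1/XOO/.O./XXX
[XOO/XO./.XX] O move#3: (1,2):-1/XOO/XOO/.XX, (2,0):+1/XOO/XO./OXX*
[XOO/XO./OXX] end (terminal -1, X#4); searched XO./.O./.XX to 4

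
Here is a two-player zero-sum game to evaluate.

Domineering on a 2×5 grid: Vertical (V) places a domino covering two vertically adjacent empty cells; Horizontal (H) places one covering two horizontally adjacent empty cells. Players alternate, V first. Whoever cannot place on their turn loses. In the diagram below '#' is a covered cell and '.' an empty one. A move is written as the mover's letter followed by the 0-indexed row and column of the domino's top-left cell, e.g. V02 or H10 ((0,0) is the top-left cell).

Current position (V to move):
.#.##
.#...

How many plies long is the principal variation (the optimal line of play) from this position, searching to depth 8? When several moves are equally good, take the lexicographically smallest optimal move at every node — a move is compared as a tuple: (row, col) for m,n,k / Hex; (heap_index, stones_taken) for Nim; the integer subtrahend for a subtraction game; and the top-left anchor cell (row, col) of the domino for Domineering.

PV length from [.#.##/.#...]: 3 plies

[.#.##/.#...] V move#1: V00:-1/##.##/##..., V02:+1/.####/.##..*
[.####/.##..] H move#2: H13:-1/.####/.####*
[.####/.####] V move#3: V00:+1/#####/#####*
[#####/#####] end (terminal -1, H#4); searched .#.##/.#... to 8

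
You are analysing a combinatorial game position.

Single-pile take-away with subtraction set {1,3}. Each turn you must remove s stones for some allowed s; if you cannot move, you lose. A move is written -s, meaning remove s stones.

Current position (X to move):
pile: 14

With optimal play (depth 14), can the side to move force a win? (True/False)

X winning at [14]: False

p1 X@[14]: -1[13]-1* -3[11]-1
p2 O@[13]: -1[12]+1* -3[10]+1
p3 X@[12]: -1[11]-1* -3[9]-1
p4 O@[11]: -1[10]+1* -3[8]+1
p5 X@[10]: -1[9]-1* -3[7]-1
p6 O@[9]: -1[8]+1* -3[6]+1
p7 X@[8]: -1[7]-1* -3[5]-1
p8 O@[7]: -1[6]+1* -3[4]+1
p9 X@[6]: -1[5]-1* -3[3]-1
p10 O@[5]: -1[4]+1* -3[2]+1
p11 X@[4]: -1[3]-1* -3[1]-1
p12 O@[3]: -1[2]+1* -3[0]+1
p13 X@[2]: -1[1]-1*
p14 O@[1]: -1[0]+1*
p15 X@[0] terminal -1; root [14] d14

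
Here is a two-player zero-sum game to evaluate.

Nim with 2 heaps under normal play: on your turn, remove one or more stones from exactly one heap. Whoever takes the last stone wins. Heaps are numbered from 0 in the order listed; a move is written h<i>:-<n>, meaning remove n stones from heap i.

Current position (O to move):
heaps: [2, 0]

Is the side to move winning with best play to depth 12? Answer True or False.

O winning at [(2,0)]: True

p1 O@[(2,0)]: h0:-1[(1,0)]-1 h0:-2[(0,0)]+1*
p2 X@[(0,0)] terminal -1; root [(2,0)] d12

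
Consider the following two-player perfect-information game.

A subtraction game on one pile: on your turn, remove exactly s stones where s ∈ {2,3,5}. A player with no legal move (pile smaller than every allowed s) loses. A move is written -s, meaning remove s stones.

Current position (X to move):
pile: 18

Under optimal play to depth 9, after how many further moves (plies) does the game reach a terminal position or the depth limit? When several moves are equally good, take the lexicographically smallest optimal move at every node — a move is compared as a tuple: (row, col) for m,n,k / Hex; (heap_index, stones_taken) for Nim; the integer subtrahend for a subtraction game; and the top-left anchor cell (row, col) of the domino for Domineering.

p1 X@[18]: -2[16]-1 -3[15]+1* -5[13]-1
p2 O@[15]: -2[13]-1* -3[12]-1 -5[10]-1
p3 X@[13]: -2[11]-1 -3[10]-1 -5[8]+1*
p4 O@[8]: -2[6]-1* -3[5]-1 -5[3]-1
p5 X@[6]: -2[4]-1 -3[3]-1 -5[1]+1*
p6 O@[1] terminal -1; root [18] d9

PV length from [18]: 5 plies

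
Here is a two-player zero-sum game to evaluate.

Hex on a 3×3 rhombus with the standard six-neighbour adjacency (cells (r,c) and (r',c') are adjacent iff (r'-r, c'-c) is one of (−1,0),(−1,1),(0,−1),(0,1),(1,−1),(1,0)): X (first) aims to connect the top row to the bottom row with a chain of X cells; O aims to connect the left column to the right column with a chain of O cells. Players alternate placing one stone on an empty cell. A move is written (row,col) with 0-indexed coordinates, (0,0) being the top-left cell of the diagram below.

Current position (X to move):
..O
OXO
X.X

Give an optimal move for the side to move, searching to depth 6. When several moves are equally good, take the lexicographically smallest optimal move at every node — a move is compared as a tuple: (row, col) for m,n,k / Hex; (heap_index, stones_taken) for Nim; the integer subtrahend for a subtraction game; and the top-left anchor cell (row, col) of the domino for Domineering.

ply 1, X at ..O/OXO/X.X | (0,0)=-1→X.O/OXO/X.X; (0,1)=+1→.XO/OXO/X.X*; (2,1)=-1→..O/OXO/XXX
ply 2: .XO/OXO/X.X is terminal -1 (O); from ..O/OXO/X.X depth 6

X's best at [..O/OXO/X.X]: (0,1)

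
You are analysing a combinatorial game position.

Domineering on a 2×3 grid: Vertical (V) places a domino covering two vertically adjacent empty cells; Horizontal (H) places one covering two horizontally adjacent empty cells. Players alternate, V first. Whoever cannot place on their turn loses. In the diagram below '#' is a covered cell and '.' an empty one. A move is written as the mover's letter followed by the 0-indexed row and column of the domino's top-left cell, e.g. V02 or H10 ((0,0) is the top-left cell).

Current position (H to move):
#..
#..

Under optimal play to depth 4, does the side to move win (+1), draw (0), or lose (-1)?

value(#../#.., H) = +1

ply 1, H at #../#.. | H01=+1→###/#..*; H11=+1→#../###
ply 2: ###/#.. is terminal -1 (V); from #../#.. depth 4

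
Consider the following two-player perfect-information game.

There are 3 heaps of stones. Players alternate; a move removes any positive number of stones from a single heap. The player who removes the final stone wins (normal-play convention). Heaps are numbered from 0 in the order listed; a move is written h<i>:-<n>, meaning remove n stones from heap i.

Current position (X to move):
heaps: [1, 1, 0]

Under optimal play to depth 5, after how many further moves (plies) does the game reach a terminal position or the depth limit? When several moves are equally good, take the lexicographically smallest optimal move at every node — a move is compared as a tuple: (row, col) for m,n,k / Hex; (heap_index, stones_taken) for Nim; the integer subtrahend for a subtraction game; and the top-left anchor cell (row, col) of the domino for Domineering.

PV length from [(1,1,0)]: 2 plies

ply 1, X at (1,1,0) | h0:-1=-1→(0,1,0)*; h1:-1=-1→(1,0,0)
ply 2, O at (0,1,0) | h1:-1=+1→(0,0,0)*
ply 3: (0,0,0) is terminal -1 (X); from (1,1,0) depth 5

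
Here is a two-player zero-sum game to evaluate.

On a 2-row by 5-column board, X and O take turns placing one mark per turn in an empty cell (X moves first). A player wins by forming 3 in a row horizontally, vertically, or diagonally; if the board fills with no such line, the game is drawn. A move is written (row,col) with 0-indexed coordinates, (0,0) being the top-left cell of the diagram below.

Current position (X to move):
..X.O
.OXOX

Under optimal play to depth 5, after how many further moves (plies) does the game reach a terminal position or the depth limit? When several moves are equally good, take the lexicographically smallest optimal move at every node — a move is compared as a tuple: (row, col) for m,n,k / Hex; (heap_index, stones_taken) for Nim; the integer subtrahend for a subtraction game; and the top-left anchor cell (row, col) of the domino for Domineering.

[..X.O/.OXOX] X move#1: (0,0):+0/X.X.O/.OXOX, (0,1):+1/.XX.O/.OXOX*, (0,3):+0/..XXO/.OXOX, (1,0):+0/..X.O/XOXOX
[.XX.O/.OXOX] O move#2: (0,0):-1/OXX.O/.OXOX*, (0,3):-1/.XXOO/.OXOX, (1,0):-1/.XX.O/OOXOX
[OXX.O/.OXOX] X move#3: (0,3):+1/OXXXO/.OXOX*, (1,0):+0/OXX.O/XOXOX
[OXXXO/.OXOX] end (terminal -1, O#4); searched ..X.O/.OXOX to 5

PV length from [..X.O/.OXOX]: 3 plies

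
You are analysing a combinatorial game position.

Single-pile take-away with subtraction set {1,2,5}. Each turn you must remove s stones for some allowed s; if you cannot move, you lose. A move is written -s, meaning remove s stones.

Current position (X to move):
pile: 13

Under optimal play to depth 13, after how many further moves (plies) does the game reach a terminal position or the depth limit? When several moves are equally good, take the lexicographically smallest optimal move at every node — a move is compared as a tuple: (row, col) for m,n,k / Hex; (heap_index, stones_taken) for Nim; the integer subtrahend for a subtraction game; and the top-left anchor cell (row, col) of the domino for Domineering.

PV length from [13]: 9 plies

[13] X move#1: -1:+1/12*, -2:-1/11, -5:-1/8
[12] O move#2: -1:-1/11*, -2:-1/10, -5:-1/7
[11] X move#3: -1:-1/10, -2:+1/9*, -5:+1/6
[9] O move#4: -1:-1/8*, -2:-1/7, -5:-1/4
[8] X move#5: -1:-1/7, -2:+1/6*, -5:+1/3
[6] O move#6: -1:-1/5*, -2:-1/4, -5:-1/1
[5] X move#7: -1:-1/4, -2:+1/3*, -5:+1/0
[3] O move#8: -1:-1/2*, -2:-1/1
[2] X move#9: -1:-1/1, -2:+1/0*
[0] end (terminal -1, O#10); searched 13 to 13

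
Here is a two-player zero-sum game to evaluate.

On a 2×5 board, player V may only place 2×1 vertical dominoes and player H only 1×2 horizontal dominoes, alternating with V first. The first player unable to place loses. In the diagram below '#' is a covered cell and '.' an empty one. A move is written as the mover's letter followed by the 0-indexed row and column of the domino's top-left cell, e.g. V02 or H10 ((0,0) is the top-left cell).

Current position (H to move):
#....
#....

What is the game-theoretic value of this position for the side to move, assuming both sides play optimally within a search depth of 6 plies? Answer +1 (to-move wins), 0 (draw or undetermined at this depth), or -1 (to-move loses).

[#..../#....] H move#1: H01:-1/###../#...., H02:+1/#.##./#....*, H03:-1/#..##/#...., H11:-1/#..../###.., H12:+1/#..../#.##., H13:-1/#..../#..##
[#.##./#....] V move#2: V01:-1/####./##...*, V04:-1/#.###/#...#
[####./##...] H move#3: H12:-1/####./####., H13:+1/####./##.##*
[####./##.##] end (terminal -1, V#4); searched #..../#.... to 6

value(#..../#...., H) = +1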